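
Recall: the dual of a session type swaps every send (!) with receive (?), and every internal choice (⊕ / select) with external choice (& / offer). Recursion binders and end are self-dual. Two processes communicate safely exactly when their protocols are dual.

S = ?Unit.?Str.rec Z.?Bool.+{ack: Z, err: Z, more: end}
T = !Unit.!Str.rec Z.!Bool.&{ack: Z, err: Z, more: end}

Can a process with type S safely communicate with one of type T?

YES

?Unit | !Unit  ✓
  ?Str | !Str  ✓
    rec Z | rec Z  ✓ (binder kept)
      ?Bool | !Bool  ✓
        +{ack,err,more} | &{ack,err,more}  ✓ label sets agree
          case ack:
            Z | Z  ✓
          case err:
            Z | Z  ✓
          case more:
            end | end  ✓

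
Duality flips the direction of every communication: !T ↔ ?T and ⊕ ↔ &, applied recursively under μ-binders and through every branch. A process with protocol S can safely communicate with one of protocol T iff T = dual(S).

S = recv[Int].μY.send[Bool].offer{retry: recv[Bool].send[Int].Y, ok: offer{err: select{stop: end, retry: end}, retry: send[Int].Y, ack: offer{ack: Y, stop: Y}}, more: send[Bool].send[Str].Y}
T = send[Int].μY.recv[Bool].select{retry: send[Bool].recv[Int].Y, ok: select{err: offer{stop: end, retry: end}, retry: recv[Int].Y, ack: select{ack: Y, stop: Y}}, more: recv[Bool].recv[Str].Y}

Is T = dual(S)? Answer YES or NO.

recv[Int] | send[Int]  ok
  μY | μY  ok (binder kept)
    send[Bool] | recv[Bool]  ok
      offer{retry,ok,more} | select{retry,ok,more}  ok same labels
        • retry:
          recv[Bool] | send[Bool]  ok
            send[Int] | recv[Int]  ok
              Y | Y  ok
        • ok:
          offer{err,retry,ack} | select{err,retry,ack}  ok same labels
            • err:
              select{stop,retry} | offer{stop,retry}  ok same labels
                • stop:
                  end | end  ok
                • retry:
                  end | end  ok
            • retry:
              send[Int] | recv[Int]  ok
                Y | Y  ok
            • ack:
              offer{ack,stop} | select{ack,stop}  ok same labels
                • ack:
                  Y | Y  ok
                • stop:
                  Y | Y  ok
        • more:
          send[Bool] | recv[Bool]  ok
            send[Str] | recv[Str]  ok
              Y | Y  ok

YES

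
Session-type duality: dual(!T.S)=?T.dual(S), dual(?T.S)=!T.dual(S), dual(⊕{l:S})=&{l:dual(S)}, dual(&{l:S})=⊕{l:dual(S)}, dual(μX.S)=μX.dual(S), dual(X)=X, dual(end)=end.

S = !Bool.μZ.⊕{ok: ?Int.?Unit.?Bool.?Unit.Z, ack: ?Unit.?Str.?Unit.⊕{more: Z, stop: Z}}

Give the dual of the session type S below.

!Bool = ?Bool
  μZ = μZ  (binder kept)
    ⊕{ok,ack} = &{ok,ack}  (select→offer)
      case ok:
        ?Int = !Int
          ?Unit = !Unit
            ?Bool = !Bool
              ?Unit = !Unit
                dual(Z) = Z
      case ack:
        ?Unit = !Unit
          ?Str = !Str
            ?Unit = !Unit
              ⊕{more,stop} = &{more,stop}  (select→offer)
                case more:
                  dual(Z) = Z
                case stop:
                  dual(Z) = Z

?Bool.μZ.&{ok: !Int.!Unit.!Bool.!Unit.Z, ack: !Unit.!Str.!Unit.&{more: Z, stop: Z}}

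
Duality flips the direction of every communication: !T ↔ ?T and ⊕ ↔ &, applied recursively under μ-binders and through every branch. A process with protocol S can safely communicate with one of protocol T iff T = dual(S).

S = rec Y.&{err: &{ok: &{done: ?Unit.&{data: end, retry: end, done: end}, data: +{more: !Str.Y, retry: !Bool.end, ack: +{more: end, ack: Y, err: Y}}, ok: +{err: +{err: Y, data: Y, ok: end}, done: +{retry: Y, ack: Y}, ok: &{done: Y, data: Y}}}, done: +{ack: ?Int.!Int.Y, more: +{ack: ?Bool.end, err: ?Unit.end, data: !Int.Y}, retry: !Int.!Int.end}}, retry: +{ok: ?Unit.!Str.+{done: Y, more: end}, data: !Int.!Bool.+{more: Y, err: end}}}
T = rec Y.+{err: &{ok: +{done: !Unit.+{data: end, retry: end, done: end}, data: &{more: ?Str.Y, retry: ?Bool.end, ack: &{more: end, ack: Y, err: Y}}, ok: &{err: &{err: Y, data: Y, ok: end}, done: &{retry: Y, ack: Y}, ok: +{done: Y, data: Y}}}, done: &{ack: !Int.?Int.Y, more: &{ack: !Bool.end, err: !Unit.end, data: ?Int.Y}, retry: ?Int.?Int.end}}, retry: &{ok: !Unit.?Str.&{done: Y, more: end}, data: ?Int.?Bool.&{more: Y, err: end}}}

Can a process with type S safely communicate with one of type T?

rec Y | rec Y  match (μ self-dual)
  &{err,retry} | +{err,retry}  match same labels
    case err:
      &{ok,done} | &{ok,done}  ✗ choice polarity not flipped — not dual

NO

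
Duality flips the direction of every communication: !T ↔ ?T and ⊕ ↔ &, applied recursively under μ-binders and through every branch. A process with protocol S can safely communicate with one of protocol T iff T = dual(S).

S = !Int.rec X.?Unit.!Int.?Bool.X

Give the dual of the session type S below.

!Int ↦ ?Int
  rec X ↦ rec X  (rec unchanged)
    ?Unit ↦ !Unit
      !Int ↦ ?Int
        ?Bool ↦ !Bool
          dual(X) = X

?Int.rec X.!Unit.?Int.!Bool.X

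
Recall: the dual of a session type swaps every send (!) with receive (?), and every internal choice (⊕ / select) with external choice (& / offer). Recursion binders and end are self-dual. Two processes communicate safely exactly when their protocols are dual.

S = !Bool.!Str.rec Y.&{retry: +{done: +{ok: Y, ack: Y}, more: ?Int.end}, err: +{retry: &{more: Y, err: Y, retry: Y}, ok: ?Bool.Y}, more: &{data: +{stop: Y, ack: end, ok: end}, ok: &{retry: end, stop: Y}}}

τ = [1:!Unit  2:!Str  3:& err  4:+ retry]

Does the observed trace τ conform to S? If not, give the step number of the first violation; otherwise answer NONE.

1

@1 got !Unit, protocol expects !Bool  ✗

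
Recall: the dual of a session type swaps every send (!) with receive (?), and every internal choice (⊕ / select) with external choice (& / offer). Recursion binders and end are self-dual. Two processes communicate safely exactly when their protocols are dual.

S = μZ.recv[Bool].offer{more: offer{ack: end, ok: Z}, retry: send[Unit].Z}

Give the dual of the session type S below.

μZ.send[Bool].select{more: select{ack: end, ok: Z}, retry: recv[Unit].Z}

μZ = μZ  (binder kept)
  recv[Bool] = send[Bool]
    offer{more,retry} = select{more,retry}  (offer→select)
      • more:
        offer{ack,ok} = select{ack,ok}  (offer→select)
          • ack:
            end ↦ end
          • ok:
            Z ↦ Z
      • retry:
        send[Unit] = recv[Unit]
          Z ↦ Z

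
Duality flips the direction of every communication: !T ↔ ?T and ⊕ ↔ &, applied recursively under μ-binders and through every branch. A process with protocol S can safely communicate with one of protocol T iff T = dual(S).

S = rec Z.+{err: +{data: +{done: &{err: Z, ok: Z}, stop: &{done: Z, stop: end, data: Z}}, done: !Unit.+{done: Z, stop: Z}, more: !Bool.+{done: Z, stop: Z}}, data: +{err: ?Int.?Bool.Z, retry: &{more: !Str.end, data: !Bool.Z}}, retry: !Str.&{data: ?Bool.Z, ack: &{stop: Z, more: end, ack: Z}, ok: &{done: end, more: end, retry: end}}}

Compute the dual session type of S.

rec Z.&{err: &{data: &{done: +{err: Z, ok: Z}, stop: +{done: Z, stop: end, data: Z}}, done: ?Unit.&{done: Z, stop: Z}, more: ?Bool.&{done: Z, stop: Z}}, data: &{err: !Int.!Bool.Z, retry: +{more: ?Str.end, data: ?Bool.Z}}, retry: ?Str.+{data: !Bool.Z, ack: +{stop: Z, more: end, ack: Z}, ok: +{done: end, more: end, retry: end}}}

rec Z ↦ rec Z  (rec unchanged)
  +{err,data,retry} ↦ &{err,data,retry}  (⊕→&)
    [err]
      +{data,done,more} ↦ &{data,done,more}  (⊕→&)
        [data]
          +{done,stop} ↦ &{done,stop}  (⊕→&)
            [done]
              &{err,ok} ↦ +{err,ok}  (&→⊕)
                [err]
                  dual(Z) = Z
                [ok]
                  dual(Z) = Z
            [stop]
              &{done,stop,data} ↦ +{done,stop,data}  (&→⊕)
                [done]
                  dual(Z) = Z
                [stop]
                  dual(end) = end
                [data]
                  dual(Z) = Z
        [done]
          !Unit ↦ ?Unit
            +{done,stop} ↦ &{done,stop}  (⊕→&)
              [done]
                dual(Z) = Z
              [stop]
                dual(Z) = Z
        [more]
          !Bool ↦ ?Bool
            +{done,stop} ↦ &{done,stop}  (⊕→&)
              [done]
                dual(Z) = Z
              [stop]
                dual(Z) = Z
    [data]
      +{err,retry} ↦ &{err,retry}  (⊕→&)
        [err]
          ?Int ↦ !Int
            ?Bool ↦ !Bool
              dual(Z) = Z
        [retry]
          &{more,data} ↦ +{more,data}  (&→⊕)
            [more]
              !Str ↦ ?Str
                dual(end) = end
            [data]
              !Bool ↦ ?Bool
                dual(Z) = Z
    [retry]
      !Str ↦ ?Str
        &{data,ack,ok} ↦ +{data,ack,ok}  (&→⊕)
          [data]
            ?Bool ↦ !Bool
              dual(Z) = Z
          [ack]
            &{stop,more,ack} ↦ +{stop,more,ack}  (&→⊕)
              [stop]
                dual(Z) = Z
              [more]
                dual(end) = end
              [ack]
                dual(Z) = Z
          [ok]
            &{done,more,retry} ↦ +{done,more,retry}  (&→⊕)
              [done]
                dual(end) = end
              [more]
                dual(end) = end
              [retry]
                dual(end) = end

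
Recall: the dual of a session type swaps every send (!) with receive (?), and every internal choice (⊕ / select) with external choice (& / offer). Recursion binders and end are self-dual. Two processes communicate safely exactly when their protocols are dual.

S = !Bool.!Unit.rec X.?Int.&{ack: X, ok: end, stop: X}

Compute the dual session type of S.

!Bool ↦ ?Bool
  !Unit ↦ ?Unit
    rec X ↦ rec X  (μ self-dual)
      ?Int ↦ !Int
        &{ack,ok,stop} ↦ +{ack,ok,stop}  (&→⊕)
          [ack]
            X ↦ X
          [ok]
            end ↦ end
          [stop]
            X ↦ X

?Bool.?Unit.rec X.!Int.+{ack: X, ok: end, stop: X}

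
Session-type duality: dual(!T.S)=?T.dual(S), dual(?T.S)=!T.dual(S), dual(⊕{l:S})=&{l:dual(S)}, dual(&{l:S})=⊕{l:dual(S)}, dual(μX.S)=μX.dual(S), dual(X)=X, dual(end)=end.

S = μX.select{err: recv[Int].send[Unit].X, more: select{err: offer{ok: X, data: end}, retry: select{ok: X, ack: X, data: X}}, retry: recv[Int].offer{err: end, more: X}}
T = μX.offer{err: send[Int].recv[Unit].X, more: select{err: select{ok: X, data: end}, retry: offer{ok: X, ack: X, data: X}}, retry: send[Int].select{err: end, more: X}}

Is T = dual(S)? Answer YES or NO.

NO

μX | μX  match (μ self-dual)
  select{err,more,retry} | offer{err,more,retry}  match labels match
    case err:
      recv[Int] | send[Int]  match
        send[Unit] | recv[Unit]  match
          X | X  match
    case more:
      select{err,retry} | select{err,retry}  ✗ choice polarity not flipped — not dual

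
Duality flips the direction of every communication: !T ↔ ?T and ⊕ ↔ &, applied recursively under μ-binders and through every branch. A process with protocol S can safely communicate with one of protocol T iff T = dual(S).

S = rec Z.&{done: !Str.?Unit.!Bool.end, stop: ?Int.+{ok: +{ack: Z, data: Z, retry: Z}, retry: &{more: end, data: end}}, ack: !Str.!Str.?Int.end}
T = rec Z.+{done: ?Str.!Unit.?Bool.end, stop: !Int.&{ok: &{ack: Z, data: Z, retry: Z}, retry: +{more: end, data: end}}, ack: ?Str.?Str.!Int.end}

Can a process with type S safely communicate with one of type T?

rec Z | rec Z  ok (μ self-dual)
  &{done,stop,ack} | +{done,stop,ack}  ok same labels
    [done]
      !Str | ?Str  ok
        ?Unit | !Unit  ok
          !Bool | ?Bool  ok
            end | end  ok
    [stop]
      ?Int | !Int  ok
        +{ok,retry} | &{ok,retry}  ok same labels
          [ok]
            +{ack,data,retry} | &{ack,data,retry}  ok same labels
              [ack]
                Z | Z  ok
              [data]
                Z | Z  ok
              [retry]
                Z | Z  ok
          [retry]
            &{more,data} | +{more,data}  ok same labels
              [more]
                end | end  ok
              [data]
                end | end  ok
    [ack]
      !Str | ?Str  ok
        !Str | ?Str  ok
          ?Int | !Int  ok
            end | end  ok

YES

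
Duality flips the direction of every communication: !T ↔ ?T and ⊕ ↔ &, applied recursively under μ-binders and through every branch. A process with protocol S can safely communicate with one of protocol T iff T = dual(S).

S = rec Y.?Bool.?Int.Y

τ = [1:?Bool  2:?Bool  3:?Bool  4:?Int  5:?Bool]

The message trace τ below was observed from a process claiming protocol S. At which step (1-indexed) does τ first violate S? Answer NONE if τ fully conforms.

2

@1 ?Bool  match  state: ?Int.rec Y.…
@2 got ?Bool, protocol expects ?Int  ✗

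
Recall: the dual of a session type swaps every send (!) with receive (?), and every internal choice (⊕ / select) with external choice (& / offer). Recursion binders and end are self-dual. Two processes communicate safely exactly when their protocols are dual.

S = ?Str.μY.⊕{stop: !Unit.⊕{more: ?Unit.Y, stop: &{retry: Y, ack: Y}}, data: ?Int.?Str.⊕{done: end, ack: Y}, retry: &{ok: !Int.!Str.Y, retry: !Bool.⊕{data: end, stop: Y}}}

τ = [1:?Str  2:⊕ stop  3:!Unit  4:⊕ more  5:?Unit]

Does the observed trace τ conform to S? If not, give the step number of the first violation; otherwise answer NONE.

NONE

[1] ?Str  ok  residual = μY.…
[2] ⊕ stop  ok  residual = !Unit.⊕{more: ?Unit.μY.…, stop: &{retry: μY.…, ack: μY.…}}
[3] !Unit  ok  residual = ⊕{more: ?Unit.μY.…, stop: &{retry: μY.…, ack: μY.…}}
[4] ⊕ more  ok  residual = ?Unit.μY.…
[5] ?Unit  ok  residual = μY.…
trace exhausted — no violation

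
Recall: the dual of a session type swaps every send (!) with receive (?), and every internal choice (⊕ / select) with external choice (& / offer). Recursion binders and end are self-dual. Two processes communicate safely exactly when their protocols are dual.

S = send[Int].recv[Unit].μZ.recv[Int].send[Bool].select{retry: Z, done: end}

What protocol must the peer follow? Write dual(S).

send[Int] ↦ recv[Int]
  recv[Unit] ↦ send[Unit]
    μZ ↦ μZ  (binder kept)
      recv[Int] ↦ send[Int]
        send[Bool] ↦ recv[Bool]
          select{retry,done} ↦ offer{retry,done}  (⊕→&)
            • retry:
              dual(Z) = Z
            • done:
              dual(end) = end

recv[Int].send[Unit].μZ.send[Int].recv[Bool].offer{retry: Z, done: end}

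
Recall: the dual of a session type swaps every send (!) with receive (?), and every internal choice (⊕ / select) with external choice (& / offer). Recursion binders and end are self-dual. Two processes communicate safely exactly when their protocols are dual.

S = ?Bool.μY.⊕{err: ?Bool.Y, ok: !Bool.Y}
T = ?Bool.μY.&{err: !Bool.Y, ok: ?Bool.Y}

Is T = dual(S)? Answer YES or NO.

NO

?Bool | ?Bool  ✗ same direction on both sides — not dual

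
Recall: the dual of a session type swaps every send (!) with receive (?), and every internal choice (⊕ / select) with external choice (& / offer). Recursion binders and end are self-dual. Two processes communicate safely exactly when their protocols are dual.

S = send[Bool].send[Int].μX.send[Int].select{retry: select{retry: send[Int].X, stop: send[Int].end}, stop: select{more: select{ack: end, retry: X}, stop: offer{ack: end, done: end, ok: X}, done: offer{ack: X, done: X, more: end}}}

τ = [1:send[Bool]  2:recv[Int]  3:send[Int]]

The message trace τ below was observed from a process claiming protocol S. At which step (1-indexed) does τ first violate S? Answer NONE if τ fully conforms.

2

step 1: send[Bool]  match  now at send[Int].μX.…
step 2: got recv[Int], protocol expects send[Int]  ✗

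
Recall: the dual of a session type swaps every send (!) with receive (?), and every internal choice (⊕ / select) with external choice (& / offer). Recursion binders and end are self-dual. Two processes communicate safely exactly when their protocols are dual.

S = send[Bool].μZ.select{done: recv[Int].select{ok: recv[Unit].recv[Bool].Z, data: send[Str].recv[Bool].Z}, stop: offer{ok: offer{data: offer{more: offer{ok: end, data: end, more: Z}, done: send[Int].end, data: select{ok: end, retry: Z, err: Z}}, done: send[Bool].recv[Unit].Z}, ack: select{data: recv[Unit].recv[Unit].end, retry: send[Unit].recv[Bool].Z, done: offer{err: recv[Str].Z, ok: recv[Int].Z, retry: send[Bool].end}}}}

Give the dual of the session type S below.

send[Bool] ↦ recv[Bool]
  μZ ↦ μZ  (μ self-dual)
    select{done,stop} ↦ offer{done,stop}  (select→offer)
      case done:
        recv[Int] ↦ send[Int]
          select{ok,data} ↦ offer{ok,data}  (select→offer)
            case ok:
              recv[Unit] ↦ send[Unit]
                recv[Bool] ↦ send[Bool]
                  Z self-dual
            case data:
              send[Str] ↦ recv[Str]
                recv[Bool] ↦ send[Bool]
                  Z self-dual
      case stop:
        offer{ok,ack} ↦ select{ok,ack}  (&→⊕)
          case ok:
            offer{data,done} ↦ select{data,done}  (&→⊕)
              case data:
                offer{more,done,data} ↦ select{more,done,data}  (&→⊕)
                  case more:
                    offer{ok,data,more} ↦ select{ok,data,more}  (&→⊕)
                      case ok:
                        end self-dual
                      case data:
                        end self-dual
                      case more:
                        Z self-dual
                  case done:
                    send[Int] ↦ recv[Int]
                      end self-dual
                  case data:
                    select{ok,retry,err} ↦ offer{ok,retry,err}  (select→offer)
                      case ok:
                        end self-dual
                      case retry:
                        Z self-dual
                      case err:
                        Z self-dual
              case done:
                send[Bool] ↦ recv[Bool]
                  recv[Unit] ↦ send[Unit]
                    Z self-dual
          case ack:
            select{data,retry,done} ↦ offer{data,retry,done}  (select→offer)
              case data:
                recv[Unit] ↦ send[Unit]
                  recv[Unit] ↦ send[Unit]
                    end self-dual
              case retry:
                send[Unit] ↦ recv[Unit]
                  recv[Bool] ↦ send[Bool]
                    Z self-dual
              case done:
                offer{err,ok,retry} ↦ select{err,ok,retry}  (&→⊕)
                  case err:
                    recv[Str] ↦ send[Str]
                      Z self-dual
                  case ok:
                    recv[Int] ↦ send[Int]
                      Z self-dual
                  case retry:
                    send[Bool] ↦ recv[Bool]
                      end self-dual

recv[Bool].μZ.offer{done: send[Int].offer{ok: send[Unit].send[Bool].Z, data: recv[Str].send[Bool].Z}, stop: select{ok: select{data: select{more: select{ok: end, data: end, more: Z}, done: recv[Int].end, data: offer{ok: end, retry: Z, err: Z}}, done: recv[Bool].send[Unit].Z}, ack: offer{data: send[Unit].send[Unit].end, retry: recv[Unit].send[Bool].Z, done: select{err: send[Str].Z, ok: send[Int].Z, retry: recv[Bool].end}}}}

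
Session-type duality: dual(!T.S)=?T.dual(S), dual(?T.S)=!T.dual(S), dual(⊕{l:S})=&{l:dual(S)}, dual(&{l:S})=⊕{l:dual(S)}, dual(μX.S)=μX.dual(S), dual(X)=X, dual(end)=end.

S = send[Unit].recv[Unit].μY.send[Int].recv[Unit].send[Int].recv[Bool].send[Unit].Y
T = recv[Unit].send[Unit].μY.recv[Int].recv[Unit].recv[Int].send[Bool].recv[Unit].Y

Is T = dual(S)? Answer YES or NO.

NO

send[Unit] vs recv[Unit]  ok
  recv[Unit] vs send[Unit]  ok
    μY vs μY  ok (μ self-dual)
      send[Int] vs recv[Int]  ok
        recv[Unit] vs recv[Unit]  ✗ same direction on both sides — not dual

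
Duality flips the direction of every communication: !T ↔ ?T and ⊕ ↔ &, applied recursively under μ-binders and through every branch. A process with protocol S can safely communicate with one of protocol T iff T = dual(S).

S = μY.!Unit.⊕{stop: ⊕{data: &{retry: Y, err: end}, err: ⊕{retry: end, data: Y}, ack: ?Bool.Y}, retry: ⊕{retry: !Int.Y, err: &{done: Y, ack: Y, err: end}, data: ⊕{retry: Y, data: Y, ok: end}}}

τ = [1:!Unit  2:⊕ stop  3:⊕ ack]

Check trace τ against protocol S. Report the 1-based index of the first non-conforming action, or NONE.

step 1: !Unit  match  cont: ⊕{stop: ⊕{data: &{retry: μY.…, err: end}, err: ⊕{retry: end, data: μY.…}, ack: ?Bool.μY.…}, retry: ⊕{retry: !Int.μY.…, err: &{done: μY.…, ack: μY.…, err: end}, data: ⊕{retry: μY.…, data: μY.…, ok: end}}}
step 2: ⊕ stop  match  cont: ⊕{data: &{retry: μY.…, err: end}, err: ⊕{retry: end, data: μY.…}, ack: ?Bool.μY.…}
step 3: ⊕ ack  match  cont: ?Bool.μY.…
τ conforms to S (length 3)

NONE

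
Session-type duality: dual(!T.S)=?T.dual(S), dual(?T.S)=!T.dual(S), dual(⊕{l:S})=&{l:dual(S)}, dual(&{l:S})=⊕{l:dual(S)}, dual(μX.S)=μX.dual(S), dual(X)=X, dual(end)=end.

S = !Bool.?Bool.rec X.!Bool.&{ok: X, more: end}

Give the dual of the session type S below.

!Bool ↦ ?Bool
  ?Bool ↦ !Bool
    rec X ↦ rec X  (rec unchanged)
      !Bool ↦ ?Bool
        &{ok,more} ↦ +{ok,more}  (external→internal)
          [ok]
            dual(X) = X
          [more]
            dual(end) = end

?Bool.!Bool.rec X.?Bool.+{ok: X, more: end}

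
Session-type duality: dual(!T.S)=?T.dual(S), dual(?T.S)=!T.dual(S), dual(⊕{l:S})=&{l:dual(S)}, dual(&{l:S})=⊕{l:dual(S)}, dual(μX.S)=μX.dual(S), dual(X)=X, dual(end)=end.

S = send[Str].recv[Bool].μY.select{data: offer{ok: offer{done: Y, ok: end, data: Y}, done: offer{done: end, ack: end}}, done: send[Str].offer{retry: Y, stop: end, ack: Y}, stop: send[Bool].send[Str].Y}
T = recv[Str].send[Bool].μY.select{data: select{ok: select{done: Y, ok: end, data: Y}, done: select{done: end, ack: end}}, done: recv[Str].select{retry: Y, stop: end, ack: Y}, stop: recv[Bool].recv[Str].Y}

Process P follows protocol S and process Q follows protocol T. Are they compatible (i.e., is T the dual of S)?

NO

send[Str] | recv[Str]  ✓
  recv[Bool] | send[Bool]  ✓
    μY | μY  ✓ (μ self-dual)
      select{data,done,stop} | select{data,done,stop}  ✗ choice polarity not flipped — not dual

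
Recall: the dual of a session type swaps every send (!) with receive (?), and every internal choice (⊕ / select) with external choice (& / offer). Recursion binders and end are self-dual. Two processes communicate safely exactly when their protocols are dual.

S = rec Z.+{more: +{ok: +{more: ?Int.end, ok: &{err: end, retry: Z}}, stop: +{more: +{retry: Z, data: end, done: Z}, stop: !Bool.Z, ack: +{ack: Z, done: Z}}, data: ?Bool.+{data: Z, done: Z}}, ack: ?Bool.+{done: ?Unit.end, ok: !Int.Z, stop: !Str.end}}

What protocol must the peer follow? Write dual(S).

rec Z.&{more: &{ok: &{more: !Int.end, ok: +{err: end, retry: Z}}, stop: &{more: &{retry: Z, data: end, done: Z}, stop: ?Bool.Z, ack: &{ack: Z, done: Z}}, data: !Bool.&{data: Z, done: Z}}, ack: !Bool.&{done: !Unit.end, ok: ?Int.Z, stop: ?Str.end}}

rec Z → rec Z  (binder kept)
  +{more,ack} → &{more,ack}  (internal→external)
    [more]
      +{ok,stop,data} → &{ok,stop,data}  (internal→external)
        [ok]
          +{more,ok} → &{more,ok}  (internal→external)
            [more]
              ?Int → !Int
                dual(end) = end
            [ok]
              &{err,retry} → +{err,retry}  (external→internal)
                [err]
                  dual(end) = end
                [retry]
                  dual(Z) = Z
        [stop]
          +{more,stop,ack} → &{more,stop,ack}  (internal→external)
            [more]
              +{retry,data,done} → &{retry,data,done}  (internal→external)
                [retry]
                  dual(Z) = Z
                [data]
                  dual(end) = end
                [done]
                  dual(Z) = Z
            [stop]
              !Bool → ?Bool
                dual(Z) = Z
            [ack]
              +{ack,done} → &{ack,done}  (internal→external)
                [ack]
                  dual(Z) = Z
                [done]
                  dual(Z) = Z
        [data]
          ?Bool → !Bool
            +{data,done} → &{data,done}  (internal→external)
              [data]
                dual(Z) = Z
              [done]
                dual(Z) = Z
    [ack]
      ?Bool → !Bool
        +{done,ok,stop} → &{done,ok,stop}  (internal→external)
          [done]
            ?Unit → !Unit
              dual(end) = end
          [ok]
            !Int → ?Int
              dual(Z) = Z
          [stop]
            !Str → ?Str
              dual(end) = end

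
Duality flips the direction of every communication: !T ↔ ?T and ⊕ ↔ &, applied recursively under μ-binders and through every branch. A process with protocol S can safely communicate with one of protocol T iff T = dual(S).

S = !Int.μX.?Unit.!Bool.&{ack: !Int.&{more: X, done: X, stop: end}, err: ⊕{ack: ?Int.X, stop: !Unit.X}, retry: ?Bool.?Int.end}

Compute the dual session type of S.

?Int.μX.!Unit.?Bool.⊕{ack: ?Int.⊕{more: X, done: X, stop: end}, err: &{ack: !Int.X, stop: ?Unit.X}, retry: !Bool.!Int.end}

!Int ↦ ?Int
  μX ↦ μX  (μ self-dual)
    ?Unit ↦ !Unit
      !Bool ↦ ?Bool
        &{ack,err,retry} ↦ ⊕{ack,err,retry}  (external→internal)
          case ack:
            !Int ↦ ?Int
              &{more,done,stop} ↦ ⊕{more,done,stop}  (external→internal)
                case more:
                  dual(X) = X
                case done:
                  dual(X) = X
                case stop:
                  dual(end) = end
          case err:
            ⊕{ack,stop} ↦ &{ack,stop}  (⊕→&)
              case ack:
                ?Int ↦ !Int
                  dual(X) = X
              case stop:
                !Unit ↦ ?Unit
                  dual(X) = X
          case retry:
            ?Bool ↦ !Bool
              ?Int ↦ !Int
                dual(end) = end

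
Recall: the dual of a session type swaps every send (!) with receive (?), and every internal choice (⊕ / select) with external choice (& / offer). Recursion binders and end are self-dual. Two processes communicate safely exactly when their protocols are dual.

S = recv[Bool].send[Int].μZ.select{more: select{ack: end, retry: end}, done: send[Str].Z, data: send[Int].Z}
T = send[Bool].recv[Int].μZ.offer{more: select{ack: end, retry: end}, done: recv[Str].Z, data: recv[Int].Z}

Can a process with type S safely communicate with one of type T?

recv[Bool] | send[Bool]  ✓
  send[Int] | recv[Int]  ✓
    μZ | μZ  ✓ (rec unchanged)
      select{more,done,data} | offer{more,done,data}  ✓ label sets agree
        [more]
          select{ack,retry} | select{ack,retry}  ✗ choice polarity not flipped — not dual

NO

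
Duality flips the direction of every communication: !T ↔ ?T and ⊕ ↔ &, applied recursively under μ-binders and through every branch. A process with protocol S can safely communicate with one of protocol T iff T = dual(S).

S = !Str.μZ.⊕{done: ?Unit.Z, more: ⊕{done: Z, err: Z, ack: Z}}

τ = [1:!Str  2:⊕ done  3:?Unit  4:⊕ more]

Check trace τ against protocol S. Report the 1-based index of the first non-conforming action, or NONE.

NONE

@1 !Str  ✓  state: μZ.…
@2 ⊕ done  ✓  state: ?Unit.μZ.…
@3 ?Unit  ✓  state: μZ.…
@4 ⊕ more  ✓  state: ⊕{done: μZ.…, err: μZ.…, ack: μZ.…}
trace exhausted — no violation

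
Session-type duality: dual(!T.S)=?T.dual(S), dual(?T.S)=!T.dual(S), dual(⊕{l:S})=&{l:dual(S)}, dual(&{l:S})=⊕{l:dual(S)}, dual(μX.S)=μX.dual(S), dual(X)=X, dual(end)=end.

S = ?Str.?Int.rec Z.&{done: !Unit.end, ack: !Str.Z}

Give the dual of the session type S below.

!Str.!Int.rec Z.+{done: ?Unit.end, ack: ?Str.Z}

?Str → !Str
  ?Int → !Int
    rec Z → rec Z  (μ self-dual)
      &{done,ack} → +{done,ack}  (&→⊕)
        case done:
          !Unit → ?Unit
            end ↦ end
        case ack:
          !Str → ?Str
            Z ↦ Z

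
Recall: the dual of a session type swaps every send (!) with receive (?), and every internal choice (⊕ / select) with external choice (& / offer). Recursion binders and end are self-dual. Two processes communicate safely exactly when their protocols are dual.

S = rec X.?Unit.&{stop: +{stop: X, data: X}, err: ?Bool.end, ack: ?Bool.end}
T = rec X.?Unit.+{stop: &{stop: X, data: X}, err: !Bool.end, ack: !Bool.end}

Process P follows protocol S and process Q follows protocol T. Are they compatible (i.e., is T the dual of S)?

rec X | rec X  match (μ self-dual)
  ?Unit | ?Unit  ✗ same direction on both sides — not dual

NO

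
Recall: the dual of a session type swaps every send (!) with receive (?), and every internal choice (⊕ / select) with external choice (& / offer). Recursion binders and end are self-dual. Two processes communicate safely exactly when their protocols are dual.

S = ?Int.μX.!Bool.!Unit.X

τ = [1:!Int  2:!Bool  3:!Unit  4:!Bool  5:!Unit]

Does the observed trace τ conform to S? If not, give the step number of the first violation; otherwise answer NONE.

[1] got !Int, protocol expects ?Int  ✗

1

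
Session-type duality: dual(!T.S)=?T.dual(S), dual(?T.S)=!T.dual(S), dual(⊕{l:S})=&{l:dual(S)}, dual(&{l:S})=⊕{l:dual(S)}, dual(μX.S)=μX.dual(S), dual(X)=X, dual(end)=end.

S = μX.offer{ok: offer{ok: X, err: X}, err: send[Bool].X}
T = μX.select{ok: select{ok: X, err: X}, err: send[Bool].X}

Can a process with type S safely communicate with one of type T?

NO

μX ‖ μX  ✓ (rec unchanged)
  offer{ok,err} ‖ select{ok,err}  ✓ label sets agree
    • ok:
      offer{ok,err} ‖ select{ok,err}  ✓ label sets agree
        • ok:
          X ‖ X  ✓
        • err:
          X ‖ X  ✓
    • err:
      send[Bool] ‖ send[Bool]  ✗ same direction on both sides — not dual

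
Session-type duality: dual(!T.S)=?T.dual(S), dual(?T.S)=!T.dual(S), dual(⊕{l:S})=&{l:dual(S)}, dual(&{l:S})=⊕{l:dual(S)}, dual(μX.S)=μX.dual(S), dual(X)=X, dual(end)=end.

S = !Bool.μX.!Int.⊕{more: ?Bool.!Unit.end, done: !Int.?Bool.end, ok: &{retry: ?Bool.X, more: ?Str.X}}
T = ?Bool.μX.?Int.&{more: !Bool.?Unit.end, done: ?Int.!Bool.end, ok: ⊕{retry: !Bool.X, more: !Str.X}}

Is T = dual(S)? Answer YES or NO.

YES

!Bool ‖ ?Bool  ok
  μX ‖ μX  ok (rec unchanged)
    !Int ‖ ?Int  ok
      ⊕{more,done,ok} ‖ &{more,done,ok}  ok label sets agree
        [more]
          ?Bool ‖ !Bool  ok
            !Unit ‖ ?Unit  ok
              end ‖ end  ok
        [done]
          !Int ‖ ?Int  ok
            ?Bool ‖ !Bool  ok
              end ‖ end  ok
        [ok]
          &{retry,more} ‖ ⊕{retry,more}  ok label sets agree
            [retry]
              ?Bool ‖ !Bool  ok
                X ‖ X  ok
            [more]
              ?Str ‖ !Str  ok
                X ‖ X  ok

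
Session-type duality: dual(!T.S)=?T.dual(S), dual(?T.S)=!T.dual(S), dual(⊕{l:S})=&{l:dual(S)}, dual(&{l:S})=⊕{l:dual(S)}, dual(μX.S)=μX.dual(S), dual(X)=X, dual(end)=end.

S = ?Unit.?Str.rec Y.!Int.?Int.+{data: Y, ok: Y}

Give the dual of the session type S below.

?Unit = !Unit
  ?Str = !Str
    rec Y = rec Y  (rec unchanged)
      !Int = ?Int
        ?Int = !Int
          +{data,ok} = &{data,ok}  (⊕→&)
            [data]
              Y self-dual
            [ok]
              Y self-dual

!Unit.!Str.rec Y.?Int.!Int.&{data: Y, ok: Y}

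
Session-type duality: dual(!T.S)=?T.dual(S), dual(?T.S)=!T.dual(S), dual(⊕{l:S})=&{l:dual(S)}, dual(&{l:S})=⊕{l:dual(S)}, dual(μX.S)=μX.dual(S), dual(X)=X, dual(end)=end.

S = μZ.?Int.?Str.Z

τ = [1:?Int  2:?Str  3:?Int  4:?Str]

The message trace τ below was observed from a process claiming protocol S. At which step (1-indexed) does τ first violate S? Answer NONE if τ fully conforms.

NONE

@1 ?Int  ✓  residual = ?Str.μZ.…
@2 ?Str  ✓  residual = μZ.…
@3 ?Int  ✓  residual = ?Str.μZ.…
@4 ?Str  ✓  residual = μZ.…
trace exhausted — no violation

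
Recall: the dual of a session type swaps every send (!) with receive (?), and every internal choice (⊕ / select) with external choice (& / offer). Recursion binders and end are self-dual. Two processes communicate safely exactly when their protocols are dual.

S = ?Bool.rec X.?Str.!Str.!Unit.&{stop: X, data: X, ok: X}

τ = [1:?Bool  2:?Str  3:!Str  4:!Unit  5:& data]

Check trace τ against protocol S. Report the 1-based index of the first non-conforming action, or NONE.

NONE

@1 ?Bool  ✓  now at rec X.…
@2 ?Str  ✓  now at !Str.!Unit.&{stop: rec X.…, data: rec X.…, ok: rec X.…}
@3 !Str  ✓  now at !Unit.&{stop: rec X.…, data: rec X.…, ok: rec X.…}
@4 !Unit  ✓  now at &{stop: rec X.…, data: rec X.…, ok: rec X.…}
@5 & data  ✓  now at rec X.…
trace exhausted — no violation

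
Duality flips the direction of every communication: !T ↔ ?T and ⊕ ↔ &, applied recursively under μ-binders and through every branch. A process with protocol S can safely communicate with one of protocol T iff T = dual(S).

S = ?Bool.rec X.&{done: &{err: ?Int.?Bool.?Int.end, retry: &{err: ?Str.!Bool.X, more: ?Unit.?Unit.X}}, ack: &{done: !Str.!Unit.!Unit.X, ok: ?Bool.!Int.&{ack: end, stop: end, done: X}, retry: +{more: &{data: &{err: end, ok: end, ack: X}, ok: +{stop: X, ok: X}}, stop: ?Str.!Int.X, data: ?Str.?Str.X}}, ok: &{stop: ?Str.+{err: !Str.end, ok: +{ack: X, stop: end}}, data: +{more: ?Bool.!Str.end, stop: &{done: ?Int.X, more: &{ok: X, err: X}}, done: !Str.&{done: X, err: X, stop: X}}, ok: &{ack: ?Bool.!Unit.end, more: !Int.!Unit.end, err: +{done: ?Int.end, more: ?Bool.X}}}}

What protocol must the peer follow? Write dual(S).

?Bool → !Bool
  rec X → rec X  (binder kept)
    &{done,ack,ok} → +{done,ack,ok}  (external→internal)
      • done:
        &{err,retry} → +{err,retry}  (external→internal)
          • err:
            ?Int → !Int
              ?Bool → !Bool
                ?Int → !Int
                  dual(end) = end
          • retry:
            &{err,more} → +{err,more}  (external→internal)
              • err:
                ?Str → !Str
                  !Bool → ?Bool
                    dual(X) = X
              • more:
                ?Unit → !Unit
                  ?Unit → !Unit
                    dual(X) = X
      • ack:
        &{done,ok,retry} → +{done,ok,retry}  (external→internal)
          • done:
            !Str → ?Str
              !Unit → ?Unit
                !Unit → ?Unit
                  dual(X) = X
          • ok:
            ?Bool → !Bool
              !Int → ?Int
                &{ack,stop,done} → +{ack,stop,done}  (external→internal)
                  • ack:
                    dual(end) = end
                  • stop:
                    dual(end) = end
                  • done:
                    dual(X) = X
          • retry:
            +{more,stop,data} → &{more,stop,data}  (select→offer)
              • more:
                &{data,ok} → +{data,ok}  (external→internal)
                  • data:
                    &{err,ok,ack} → +{err,ok,ack}  (external→internal)
                      • err:
                        dual(end) = end
                      • ok:
                        dual(end) = end
                      • ack:
                        dual(X) = X
                  • ok:
                    +{stop,ok} → &{stop,ok}  (select→offer)
                      • stop:
                        dual(X) = X
                      • ok:
                        dual(X) = X
              • stop:
                ?Str → !Str
                  !Int → ?Int
                    dual(X) = X
              • data:
                ?Str → !Str
                  ?Str → !Str
                    dual(X) = X
      • ok:
        &{stop,data,ok} → +{stop,data,ok}  (external→internal)
          • stop:
            ?Str → !Str
              +{err,ok} → &{err,ok}  (select→offer)
                • err:
                  !Str → ?Str
                    dual(end) = end
                • ok:
                  +{ack,stop} → &{ack,stop}  (select→offer)
                    • ack:
                      dual(X) = X
                    • stop:
                      dual(end) = end
          • data:
            +{more,stop,done} → &{more,stop,done}  (select→offer)
              • more:
                ?Bool → !Bool
                  !Str → ?Str
                    dual(end) = end
              • stop:
                &{done,more} → +{done,more}  (external→internal)
                  • done:
                    ?Int → !Int
                      dual(X) = X
                  • more:
                    &{ok,err} → +{ok,err}  (external→internal)
                      • ok:
                        dual(X) = X
                      • err:
                        dual(X) = X
              • done:
                !Str → ?Str
                  &{done,err,stop} → +{done,err,stop}  (external→internal)
                    • done:
                      dual(X) = X
                    • err:
                      dual(X) = X
                    • stop:
                      dual(X) = X
          • ok:
            &{ack,more,err} → +{ack,more,err}  (external→internal)
              • ack:
                ?Bool → !Bool
                  !Unit → ?Unit
                    dual(end) = end
              • more:
                !Int → ?Int
                  !Unit → ?Unit
                    dual(end) = end
              • err:
                +{done,more} → &{done,more}  (select→offer)
                  • done:
                    ?Int → !Int
                      dual(end) = end
                  • more:
                    ?Bool → !Bool
                      dual(X) = X

!Bool.rec X.+{done: +{err: !Int.!Bool.!Int.end, retry: +{err: !Str.?Bool.X, more: !Unit.!Unit.X}}, ack: +{done: ?Str.?Unit.?Unit.X, ok: !Bool.?Int.+{ack: end, stop: end, done: X}, retry: &{more: +{data: +{err: end, ok: end, ack: X}, ok: &{stop: X, ok: X}}, stop: !Str.?Int.X, data: !Str.!Str.X}}, ok: +{stop: !Str.&{err: ?Str.end, ok: &{ack: X, stop: end}}, data: &{more: !Bool.?Str.end, stop: +{done: !Int.X, more: +{ok: X, err: X}}, done: ?Str.+{done: X, err: X, stop: X}}, ok: +{ack: !Bool.?Unit.end, more: ?Int.?Unit.end, err: &{done: !Int.end, more: !Bool.X}}}}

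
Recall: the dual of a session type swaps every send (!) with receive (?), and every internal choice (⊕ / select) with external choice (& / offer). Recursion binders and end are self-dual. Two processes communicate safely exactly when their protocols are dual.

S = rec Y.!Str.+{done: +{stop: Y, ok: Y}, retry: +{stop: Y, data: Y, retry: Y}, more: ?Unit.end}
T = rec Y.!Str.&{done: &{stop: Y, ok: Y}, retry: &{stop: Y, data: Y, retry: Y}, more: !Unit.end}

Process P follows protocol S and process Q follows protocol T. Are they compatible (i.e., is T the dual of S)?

NO

rec Y | rec Y  ✓ (binder kept)
  !Str | !Str  ✗ same direction on both sides — not dual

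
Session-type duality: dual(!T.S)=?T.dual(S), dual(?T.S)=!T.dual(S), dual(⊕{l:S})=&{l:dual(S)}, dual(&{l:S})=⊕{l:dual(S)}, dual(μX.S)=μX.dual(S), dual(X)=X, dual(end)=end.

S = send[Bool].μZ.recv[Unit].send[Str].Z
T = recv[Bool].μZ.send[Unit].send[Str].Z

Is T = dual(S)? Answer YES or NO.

NO

send[Bool] | recv[Bool]  match
  μZ | μZ  match (μ self-dual)
    recv[Unit] | send[Unit]  match
      send[Str] | send[Str]  ✗ same direction on both sides — not dual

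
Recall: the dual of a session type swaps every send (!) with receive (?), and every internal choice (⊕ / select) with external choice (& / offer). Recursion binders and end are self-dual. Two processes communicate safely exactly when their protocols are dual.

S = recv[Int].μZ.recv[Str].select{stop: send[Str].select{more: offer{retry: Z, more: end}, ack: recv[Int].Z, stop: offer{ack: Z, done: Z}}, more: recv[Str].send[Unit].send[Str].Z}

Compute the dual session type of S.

recv[Int] ↦ send[Int]
  μZ ↦ μZ  (rec unchanged)
    recv[Str] ↦ send[Str]
      select{stop,more} ↦ offer{stop,more}  (internal→external)
        [stop]
          send[Str] ↦ recv[Str]
            select{more,ack,stop} ↦ offer{more,ack,stop}  (internal→external)
              [more]
                offer{retry,more} ↦ select{retry,more}  (offer→select)
                  [retry]
                    dual(Z) = Z
                  [more]
                    dual(end) = end
              [ack]
                recv[Int] ↦ send[Int]
                  dual(Z) = Z
              [stop]
                offer{ack,done} ↦ select{ack,done}  (offer→select)
                  [ack]
                    dual(Z) = Z
                  [done]
                    dual(Z) = Z
        [more]
          recv[Str] ↦ send[Str]
            send[Unit] ↦ recv[Unit]
              send[Str] ↦ recv[Str]
                dual(Z) = Z

send[Int].μZ.send[Str].offer{stop: recv[Str].offer{more: select{retry: Z, more: end}, ack: send[Int].Z, stop: select{ack: Z, done: Z}}, more: send[Str].recv[Unit].recv[Str].Z}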